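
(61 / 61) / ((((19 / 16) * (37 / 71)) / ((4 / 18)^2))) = 4544/56943 = 0.08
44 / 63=0.70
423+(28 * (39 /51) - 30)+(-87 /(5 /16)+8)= 12241/85 = 144.01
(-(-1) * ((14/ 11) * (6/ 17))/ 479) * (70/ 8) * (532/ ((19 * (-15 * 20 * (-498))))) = 343/223036770 = 0.00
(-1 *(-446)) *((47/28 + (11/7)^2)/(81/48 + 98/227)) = 329238984/377153 = 872.96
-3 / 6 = -1/2 = -0.50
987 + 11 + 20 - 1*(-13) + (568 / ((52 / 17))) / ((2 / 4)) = 18231/13 = 1402.38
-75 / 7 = -10.71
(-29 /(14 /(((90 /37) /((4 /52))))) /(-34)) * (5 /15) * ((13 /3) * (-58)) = -710645/4403 = -161.40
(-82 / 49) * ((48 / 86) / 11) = -1968/23177 = -0.08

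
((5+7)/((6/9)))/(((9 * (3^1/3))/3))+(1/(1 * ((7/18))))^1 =60/7 = 8.57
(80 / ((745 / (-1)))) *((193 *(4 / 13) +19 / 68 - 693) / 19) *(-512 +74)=-1567.79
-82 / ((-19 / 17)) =1394/19 = 73.37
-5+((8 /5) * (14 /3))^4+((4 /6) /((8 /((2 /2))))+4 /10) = 628493119/202500 = 3103.67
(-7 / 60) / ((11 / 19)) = -133/660 = -0.20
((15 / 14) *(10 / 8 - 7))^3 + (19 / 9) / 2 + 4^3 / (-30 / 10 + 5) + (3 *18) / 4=-295989521/1580544 = -187.27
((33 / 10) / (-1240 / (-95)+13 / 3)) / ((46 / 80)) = 7524/22793 = 0.33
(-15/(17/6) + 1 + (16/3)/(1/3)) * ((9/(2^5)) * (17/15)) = 597/160 = 3.73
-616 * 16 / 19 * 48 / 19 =-473088/361 = -1310.49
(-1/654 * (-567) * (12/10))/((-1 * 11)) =-567/5995 = -0.09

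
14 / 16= 7/8 = 0.88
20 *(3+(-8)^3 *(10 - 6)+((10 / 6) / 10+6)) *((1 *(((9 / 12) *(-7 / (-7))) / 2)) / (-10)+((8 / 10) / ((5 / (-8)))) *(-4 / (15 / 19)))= -473258071/1800 = -262921.15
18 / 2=9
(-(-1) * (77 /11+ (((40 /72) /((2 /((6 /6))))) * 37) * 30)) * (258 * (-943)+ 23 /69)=-690467426/9 = -76718602.89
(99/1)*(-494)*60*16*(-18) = 845095680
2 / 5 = 0.40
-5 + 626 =621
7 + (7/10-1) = 67/10 = 6.70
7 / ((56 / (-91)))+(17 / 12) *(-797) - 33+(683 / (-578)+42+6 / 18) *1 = -2617893/2312 = -1132.31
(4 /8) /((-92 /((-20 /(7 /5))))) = 25/322 = 0.08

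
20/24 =5/6 = 0.83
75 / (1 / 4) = 300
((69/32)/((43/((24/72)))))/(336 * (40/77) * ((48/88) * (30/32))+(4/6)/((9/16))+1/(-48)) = 75141/406475818 = 0.00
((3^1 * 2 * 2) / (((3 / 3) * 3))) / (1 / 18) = 72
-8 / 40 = -1/5 = -0.20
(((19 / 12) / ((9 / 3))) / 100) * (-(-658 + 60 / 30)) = 779/225 = 3.46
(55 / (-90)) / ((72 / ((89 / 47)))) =-979/60912 = -0.02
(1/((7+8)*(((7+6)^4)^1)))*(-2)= -2/428415 = 0.00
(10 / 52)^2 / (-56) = -25/37856 = 0.00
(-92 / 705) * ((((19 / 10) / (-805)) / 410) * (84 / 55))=76/66240625 = 0.00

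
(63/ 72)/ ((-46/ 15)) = -105/368 = -0.29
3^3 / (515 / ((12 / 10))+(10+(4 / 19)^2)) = 58482/951331 = 0.06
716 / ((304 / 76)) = 179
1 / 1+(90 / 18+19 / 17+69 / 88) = 11821/1496 = 7.90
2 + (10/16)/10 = 33/16 = 2.06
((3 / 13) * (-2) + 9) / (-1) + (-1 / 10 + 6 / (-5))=-1279/130 = -9.84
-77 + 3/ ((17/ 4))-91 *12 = -19861/17 = -1168.29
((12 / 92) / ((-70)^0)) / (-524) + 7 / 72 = 21037/216936 = 0.10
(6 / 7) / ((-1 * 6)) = -1/7 = -0.14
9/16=0.56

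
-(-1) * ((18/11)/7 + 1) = 95/77 = 1.23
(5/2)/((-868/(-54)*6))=45/1736 = 0.03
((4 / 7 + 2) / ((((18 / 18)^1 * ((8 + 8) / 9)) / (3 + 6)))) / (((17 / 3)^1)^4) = 59049/4677176 = 0.01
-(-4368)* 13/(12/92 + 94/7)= 9142224/2183 = 4187.92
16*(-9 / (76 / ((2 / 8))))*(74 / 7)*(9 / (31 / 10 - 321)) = 59940/422807 = 0.14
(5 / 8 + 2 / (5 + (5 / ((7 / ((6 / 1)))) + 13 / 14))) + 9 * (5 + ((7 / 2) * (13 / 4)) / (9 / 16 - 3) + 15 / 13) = 16251/1144 = 14.21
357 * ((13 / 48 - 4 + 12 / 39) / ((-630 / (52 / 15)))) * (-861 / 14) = -297619/720 = -413.36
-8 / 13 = -0.62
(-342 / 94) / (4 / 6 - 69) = 513/9635 = 0.05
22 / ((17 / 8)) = 176/17 = 10.35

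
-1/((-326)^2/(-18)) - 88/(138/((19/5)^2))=-844028467/91663050 = -9.21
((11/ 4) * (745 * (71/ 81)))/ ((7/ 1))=581845/2268 = 256.55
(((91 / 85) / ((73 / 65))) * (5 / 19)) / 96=5915/2263584 = 0.00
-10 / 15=-2/3 = -0.67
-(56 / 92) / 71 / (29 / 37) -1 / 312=-208973/14775384 = -0.01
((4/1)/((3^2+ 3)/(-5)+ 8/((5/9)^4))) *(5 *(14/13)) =6250/23673 = 0.26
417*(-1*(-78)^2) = -2537028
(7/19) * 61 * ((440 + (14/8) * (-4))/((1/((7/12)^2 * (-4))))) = -9059659/684 = -13245.12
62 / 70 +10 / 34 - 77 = -45113/595 = -75.82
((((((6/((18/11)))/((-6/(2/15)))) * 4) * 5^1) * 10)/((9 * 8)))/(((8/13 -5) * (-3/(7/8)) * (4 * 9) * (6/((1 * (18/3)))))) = -5005/11967264 = 0.00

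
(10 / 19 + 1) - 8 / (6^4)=4679/3078 = 1.52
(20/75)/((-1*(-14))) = 2/105 = 0.02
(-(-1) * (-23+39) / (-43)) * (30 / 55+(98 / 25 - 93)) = 32.94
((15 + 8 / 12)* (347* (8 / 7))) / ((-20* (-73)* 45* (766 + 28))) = 16309/136935225 = 0.00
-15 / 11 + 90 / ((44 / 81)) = 164.32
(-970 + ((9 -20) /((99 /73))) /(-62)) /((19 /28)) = -7576618/5301 = -1429.28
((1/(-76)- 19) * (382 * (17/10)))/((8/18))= -8445447/304 = -27781.08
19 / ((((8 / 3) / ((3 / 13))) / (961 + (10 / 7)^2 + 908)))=15677451/5096 = 3076.42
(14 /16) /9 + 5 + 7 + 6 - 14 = 295/72 = 4.10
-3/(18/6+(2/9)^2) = -243/247 = -0.98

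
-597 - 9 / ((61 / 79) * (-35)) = -1273884/2135 = -596.67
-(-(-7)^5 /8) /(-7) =2401/8 = 300.12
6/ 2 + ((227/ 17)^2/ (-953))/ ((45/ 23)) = 35996128/12393765 = 2.90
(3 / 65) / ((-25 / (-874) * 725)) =2622/1178125 = 0.00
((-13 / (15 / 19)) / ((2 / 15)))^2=61009/4 = 15252.25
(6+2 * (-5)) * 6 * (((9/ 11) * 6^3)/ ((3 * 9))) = -1728/11 = -157.09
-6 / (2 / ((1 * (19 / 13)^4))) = -390963/28561 = -13.69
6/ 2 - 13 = -10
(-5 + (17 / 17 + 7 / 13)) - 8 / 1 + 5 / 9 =-1276/117 = -10.91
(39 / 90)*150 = 65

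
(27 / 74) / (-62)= -27/4588 = -0.01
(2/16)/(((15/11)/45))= 33/8 = 4.12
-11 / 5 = -2.20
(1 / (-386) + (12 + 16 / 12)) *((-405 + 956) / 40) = 8505787/46320 = 183.63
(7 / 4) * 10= 35/2 = 17.50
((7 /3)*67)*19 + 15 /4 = 35689/12 = 2974.08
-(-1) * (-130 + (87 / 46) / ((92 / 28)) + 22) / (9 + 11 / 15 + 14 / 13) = -22162725/2230264 = -9.94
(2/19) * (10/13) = 20/247 = 0.08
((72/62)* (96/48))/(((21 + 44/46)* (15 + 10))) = 1656/391375 = 0.00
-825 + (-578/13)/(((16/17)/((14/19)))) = -849491/988 = -859.81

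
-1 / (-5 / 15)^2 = -9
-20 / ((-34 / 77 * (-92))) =-385/782 = -0.49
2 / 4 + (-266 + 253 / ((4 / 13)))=2227/4 = 556.75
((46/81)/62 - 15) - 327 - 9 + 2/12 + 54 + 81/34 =-12568838/42687 = -294.44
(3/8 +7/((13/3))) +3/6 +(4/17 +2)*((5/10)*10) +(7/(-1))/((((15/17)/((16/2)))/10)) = -3293783/5304 = -621.00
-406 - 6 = -412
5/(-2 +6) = 1.25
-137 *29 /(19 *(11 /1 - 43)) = 3973/608 = 6.53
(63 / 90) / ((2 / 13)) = 91/20 = 4.55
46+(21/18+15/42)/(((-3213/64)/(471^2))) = -50136290/7497 = -6687.51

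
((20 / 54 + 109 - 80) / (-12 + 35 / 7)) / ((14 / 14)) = -793/189 = -4.20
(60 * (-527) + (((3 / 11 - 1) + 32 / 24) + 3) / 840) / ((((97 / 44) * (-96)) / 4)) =125215183/209520 = 597.63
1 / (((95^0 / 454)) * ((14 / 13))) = 2951/7 = 421.57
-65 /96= -0.68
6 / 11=0.55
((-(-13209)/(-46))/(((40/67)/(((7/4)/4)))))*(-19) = 117705399/29440 = 3998.15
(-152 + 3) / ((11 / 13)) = -1937/11 = -176.09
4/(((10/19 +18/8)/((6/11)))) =1824/2321 = 0.79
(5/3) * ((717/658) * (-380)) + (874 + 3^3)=69379/329 = 210.88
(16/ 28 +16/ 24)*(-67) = -1742/21 = -82.95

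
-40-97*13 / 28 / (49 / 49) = -2381/28 = -85.04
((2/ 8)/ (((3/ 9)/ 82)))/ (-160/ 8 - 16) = -41/24 = -1.71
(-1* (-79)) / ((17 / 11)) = 869/17 = 51.12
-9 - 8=-17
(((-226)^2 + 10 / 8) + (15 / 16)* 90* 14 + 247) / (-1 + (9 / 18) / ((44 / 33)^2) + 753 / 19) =31923344/23659 = 1349.31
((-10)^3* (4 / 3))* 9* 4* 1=-48000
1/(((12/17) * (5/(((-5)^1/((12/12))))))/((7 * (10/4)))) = -595/24 = -24.79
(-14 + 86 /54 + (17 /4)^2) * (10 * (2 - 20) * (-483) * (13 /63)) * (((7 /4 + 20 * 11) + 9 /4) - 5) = 266616805/12 = 22218067.08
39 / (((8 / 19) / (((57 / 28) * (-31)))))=-1309347/224 = -5845.30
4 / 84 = 1/21 = 0.05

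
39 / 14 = 2.79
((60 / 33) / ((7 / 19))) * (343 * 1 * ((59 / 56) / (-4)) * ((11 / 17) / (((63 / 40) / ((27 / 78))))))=-28025/442 = -63.40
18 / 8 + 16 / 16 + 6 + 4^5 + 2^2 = 4149/4 = 1037.25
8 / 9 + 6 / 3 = 26/9 = 2.89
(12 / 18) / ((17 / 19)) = 38/51 = 0.75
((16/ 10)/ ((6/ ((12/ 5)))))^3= 4096/15625 = 0.26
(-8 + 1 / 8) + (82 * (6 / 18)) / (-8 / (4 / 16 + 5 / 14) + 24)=-2953/552 = -5.35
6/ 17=0.35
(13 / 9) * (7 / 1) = 91/9 = 10.11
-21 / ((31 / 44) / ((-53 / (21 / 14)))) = 1053.16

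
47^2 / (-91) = -2209/91 = -24.27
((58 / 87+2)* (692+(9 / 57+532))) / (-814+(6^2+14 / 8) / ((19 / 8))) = -15506/3791 = -4.09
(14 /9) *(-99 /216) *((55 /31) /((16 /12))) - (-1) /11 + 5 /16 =-3347/6138 = -0.55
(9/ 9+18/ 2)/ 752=5/376 = 0.01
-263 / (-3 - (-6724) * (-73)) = 263/490855 = 0.00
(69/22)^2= 4761/484 = 9.84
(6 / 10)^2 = 9/25 = 0.36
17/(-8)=-17/8 = -2.12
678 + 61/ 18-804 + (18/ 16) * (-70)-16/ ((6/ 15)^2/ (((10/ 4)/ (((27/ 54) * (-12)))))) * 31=39251/36 = 1090.31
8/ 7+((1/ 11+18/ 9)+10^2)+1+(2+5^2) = 10105/77 = 131.23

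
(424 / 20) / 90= 53/225 = 0.24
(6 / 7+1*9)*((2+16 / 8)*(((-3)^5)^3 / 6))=-660049722/7 = -94292817.43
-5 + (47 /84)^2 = -33071/7056 = -4.69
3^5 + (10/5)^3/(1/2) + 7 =266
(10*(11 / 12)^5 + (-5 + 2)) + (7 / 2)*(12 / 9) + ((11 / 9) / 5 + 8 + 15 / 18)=10710179/622080 = 17.22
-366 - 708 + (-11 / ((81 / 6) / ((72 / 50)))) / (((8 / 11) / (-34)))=-76436/75 = -1019.15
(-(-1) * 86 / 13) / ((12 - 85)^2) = 86/69277 = 0.00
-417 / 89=-4.69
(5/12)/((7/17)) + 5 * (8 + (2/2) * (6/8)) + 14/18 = 2869/63 = 45.54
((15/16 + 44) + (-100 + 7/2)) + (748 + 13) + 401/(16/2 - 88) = 28177/40 = 704.42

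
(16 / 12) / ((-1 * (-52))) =1/39 = 0.03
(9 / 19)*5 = 45/19 = 2.37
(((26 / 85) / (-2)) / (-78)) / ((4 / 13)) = 13/2040 = 0.01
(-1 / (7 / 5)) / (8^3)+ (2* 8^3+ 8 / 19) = 69758881/68096 = 1024.42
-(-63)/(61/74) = 4662/61 = 76.43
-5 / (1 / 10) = -50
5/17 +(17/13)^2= 5758/2873 = 2.00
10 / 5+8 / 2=6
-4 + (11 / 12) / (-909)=-43643/10908 = -4.00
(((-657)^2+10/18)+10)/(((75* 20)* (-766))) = -485617/1292625 = -0.38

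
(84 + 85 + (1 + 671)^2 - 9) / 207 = 451744/207 = 2182.34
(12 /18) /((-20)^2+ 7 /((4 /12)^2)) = 2/1389 = 0.00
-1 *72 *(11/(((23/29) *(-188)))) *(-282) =-34452/23 = -1497.91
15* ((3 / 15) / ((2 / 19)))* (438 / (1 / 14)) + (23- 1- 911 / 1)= 173873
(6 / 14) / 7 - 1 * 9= -438/49 = -8.94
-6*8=-48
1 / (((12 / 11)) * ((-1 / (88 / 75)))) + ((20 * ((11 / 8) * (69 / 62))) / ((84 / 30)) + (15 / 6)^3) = 2488097/97650 = 25.48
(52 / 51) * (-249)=-4316/17 = -253.88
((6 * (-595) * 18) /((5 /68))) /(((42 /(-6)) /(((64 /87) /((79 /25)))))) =66585600/2291 = 29063.99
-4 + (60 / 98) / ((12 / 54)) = -61/49 = -1.24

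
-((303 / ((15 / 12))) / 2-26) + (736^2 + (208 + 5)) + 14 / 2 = 2709104/5 = 541820.80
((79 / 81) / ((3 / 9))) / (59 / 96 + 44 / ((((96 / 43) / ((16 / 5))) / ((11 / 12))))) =12640/252399 = 0.05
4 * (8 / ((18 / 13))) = 208/9 = 23.11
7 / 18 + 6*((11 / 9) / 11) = 19/18 = 1.06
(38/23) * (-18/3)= -228/23 = -9.91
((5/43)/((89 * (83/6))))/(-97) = -30/30811177 = 0.00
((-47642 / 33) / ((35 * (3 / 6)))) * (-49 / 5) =666988/825 = 808.47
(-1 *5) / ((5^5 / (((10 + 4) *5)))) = -14/125 = -0.11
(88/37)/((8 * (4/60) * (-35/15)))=-495/259 = -1.91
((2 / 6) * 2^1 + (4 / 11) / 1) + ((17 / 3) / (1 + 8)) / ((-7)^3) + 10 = 11.03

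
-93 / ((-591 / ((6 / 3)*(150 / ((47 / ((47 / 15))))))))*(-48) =-29760/197 = -151.07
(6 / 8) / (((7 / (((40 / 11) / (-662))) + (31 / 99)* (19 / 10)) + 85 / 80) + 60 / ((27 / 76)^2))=-32076/34098995 = 0.00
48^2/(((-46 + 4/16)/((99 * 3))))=-912384/61 = -14957.11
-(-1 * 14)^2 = -196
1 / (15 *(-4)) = -0.02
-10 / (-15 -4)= 10/19 = 0.53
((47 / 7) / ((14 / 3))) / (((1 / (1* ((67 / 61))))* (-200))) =-9447/1195600 = -0.01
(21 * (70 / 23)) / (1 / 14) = 20580/23 = 894.78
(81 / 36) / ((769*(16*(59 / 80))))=45/181484 = 0.00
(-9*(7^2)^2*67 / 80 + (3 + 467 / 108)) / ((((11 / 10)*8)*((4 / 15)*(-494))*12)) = 195374305/150239232 = 1.30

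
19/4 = 4.75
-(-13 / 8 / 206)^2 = -169/2715904 = 0.00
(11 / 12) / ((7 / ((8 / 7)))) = 0.15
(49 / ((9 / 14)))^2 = 470596/81 = 5809.83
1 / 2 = 0.50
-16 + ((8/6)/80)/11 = -10559/660 = -16.00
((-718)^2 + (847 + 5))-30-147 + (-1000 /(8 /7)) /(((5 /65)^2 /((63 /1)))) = -8799926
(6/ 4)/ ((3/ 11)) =11/2 = 5.50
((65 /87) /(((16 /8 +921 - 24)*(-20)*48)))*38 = -247/7508448 = 0.00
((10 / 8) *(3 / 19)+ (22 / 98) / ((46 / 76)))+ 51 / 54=1.51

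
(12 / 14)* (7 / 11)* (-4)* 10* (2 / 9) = -160/33 = -4.85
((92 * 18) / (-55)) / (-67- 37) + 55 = 39532/715 = 55.29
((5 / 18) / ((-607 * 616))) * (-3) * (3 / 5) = 1/747824 = 0.00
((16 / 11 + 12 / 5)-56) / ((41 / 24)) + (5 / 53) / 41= -3647821/119515 = -30.52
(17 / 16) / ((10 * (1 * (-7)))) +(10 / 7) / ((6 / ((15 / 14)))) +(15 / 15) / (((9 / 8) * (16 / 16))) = 79649/70560 = 1.13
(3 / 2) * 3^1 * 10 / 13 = 45/13 = 3.46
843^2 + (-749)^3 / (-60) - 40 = 462826289/60 = 7713771.48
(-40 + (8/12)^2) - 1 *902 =-8474/9 = -941.56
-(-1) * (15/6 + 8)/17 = 21/34 = 0.62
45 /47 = 0.96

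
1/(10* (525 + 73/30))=3/15823 = 0.00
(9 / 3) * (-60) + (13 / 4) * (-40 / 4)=-425/2 = -212.50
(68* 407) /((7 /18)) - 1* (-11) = 498245/7 = 71177.86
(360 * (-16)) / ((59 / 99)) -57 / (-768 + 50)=-409428957/42362 = -9665.01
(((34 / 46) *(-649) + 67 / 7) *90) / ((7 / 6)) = -40872600/1127 = -36266.73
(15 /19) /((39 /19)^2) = 95/507 = 0.19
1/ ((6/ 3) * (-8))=-1/16 = -0.06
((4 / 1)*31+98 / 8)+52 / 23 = 12743/92 = 138.51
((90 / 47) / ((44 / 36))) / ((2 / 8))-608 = -311096/517 = -601.73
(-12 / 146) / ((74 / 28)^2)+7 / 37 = 17731/99937 = 0.18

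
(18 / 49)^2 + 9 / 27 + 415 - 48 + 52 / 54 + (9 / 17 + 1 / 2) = 814334873/2204118 = 369.46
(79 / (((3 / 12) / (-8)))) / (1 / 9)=-22752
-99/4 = -24.75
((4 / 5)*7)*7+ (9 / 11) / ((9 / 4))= 2176/55 = 39.56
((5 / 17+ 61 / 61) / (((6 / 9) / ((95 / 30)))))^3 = 9129329/39304 = 232.27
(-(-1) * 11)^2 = 121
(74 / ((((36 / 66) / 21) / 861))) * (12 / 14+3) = 9461529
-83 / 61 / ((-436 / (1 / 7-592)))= -343869/186172 = -1.85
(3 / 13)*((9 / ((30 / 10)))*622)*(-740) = -4142520/13 = -318655.38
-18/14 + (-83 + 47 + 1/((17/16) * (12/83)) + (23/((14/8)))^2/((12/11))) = 106261/833 = 127.56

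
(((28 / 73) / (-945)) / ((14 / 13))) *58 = -1508/68985 = -0.02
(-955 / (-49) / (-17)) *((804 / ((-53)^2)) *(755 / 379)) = -579704100/886820963 = -0.65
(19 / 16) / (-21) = -19/336 = -0.06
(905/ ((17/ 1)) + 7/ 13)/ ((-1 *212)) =-2971/11713 = -0.25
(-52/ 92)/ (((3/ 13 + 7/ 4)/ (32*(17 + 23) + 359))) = -467.69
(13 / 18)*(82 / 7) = 533/63 = 8.46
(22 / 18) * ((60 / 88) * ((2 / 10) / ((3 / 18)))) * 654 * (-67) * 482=-21120276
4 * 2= 8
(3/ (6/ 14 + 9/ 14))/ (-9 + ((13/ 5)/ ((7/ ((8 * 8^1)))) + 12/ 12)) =49/276 = 0.18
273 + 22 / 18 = 2468/9 = 274.22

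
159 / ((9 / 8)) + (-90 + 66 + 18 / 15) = 1778/15 = 118.53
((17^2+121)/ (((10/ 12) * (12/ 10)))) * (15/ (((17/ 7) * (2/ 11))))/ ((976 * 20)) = 47355/66368 = 0.71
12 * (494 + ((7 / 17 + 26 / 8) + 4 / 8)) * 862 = 87600750/17 = 5152985.29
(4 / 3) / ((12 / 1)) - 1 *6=-53/9 = -5.89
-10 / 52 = -5/26 = -0.19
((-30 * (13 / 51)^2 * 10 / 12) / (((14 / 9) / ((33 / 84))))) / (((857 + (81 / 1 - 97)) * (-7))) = 46475/666926456 = 0.00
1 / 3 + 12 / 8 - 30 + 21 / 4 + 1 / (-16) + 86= 3025/48 = 63.02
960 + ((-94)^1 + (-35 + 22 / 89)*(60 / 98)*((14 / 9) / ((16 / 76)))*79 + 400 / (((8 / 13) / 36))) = 7380063/623 = 11846.01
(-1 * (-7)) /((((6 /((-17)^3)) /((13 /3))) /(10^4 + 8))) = -248578148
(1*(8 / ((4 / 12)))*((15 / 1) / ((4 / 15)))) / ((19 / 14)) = 18900/19 = 994.74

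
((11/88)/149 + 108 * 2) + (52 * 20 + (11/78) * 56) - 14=58105271/46488 = 1249.90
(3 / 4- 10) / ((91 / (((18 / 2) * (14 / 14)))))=-0.91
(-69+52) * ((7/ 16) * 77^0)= -119/16 = -7.44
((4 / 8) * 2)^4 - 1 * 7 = -6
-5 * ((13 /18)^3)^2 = -24134045/34012224 = -0.71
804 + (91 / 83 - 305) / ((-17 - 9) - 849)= 58415724/72625 = 804.35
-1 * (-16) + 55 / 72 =1207/72 = 16.76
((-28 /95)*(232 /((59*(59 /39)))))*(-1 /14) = 18096/330695 = 0.05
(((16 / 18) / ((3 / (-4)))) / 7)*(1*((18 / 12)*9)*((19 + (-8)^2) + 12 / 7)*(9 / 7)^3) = -6916752/16807 = -411.54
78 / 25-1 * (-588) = 14778/25 = 591.12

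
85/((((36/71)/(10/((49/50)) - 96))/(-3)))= 6342785/147 = 43148.20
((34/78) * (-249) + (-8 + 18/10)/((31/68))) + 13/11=-86484/715 = -120.96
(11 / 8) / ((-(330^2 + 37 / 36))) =-99/7840874 = 0.00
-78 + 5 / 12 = -931/12 = -77.58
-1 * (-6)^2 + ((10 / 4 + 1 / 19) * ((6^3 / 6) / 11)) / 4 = -14175/418 = -33.91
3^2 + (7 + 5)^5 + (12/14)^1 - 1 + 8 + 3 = 1741963/7 = 248851.86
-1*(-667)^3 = 296740963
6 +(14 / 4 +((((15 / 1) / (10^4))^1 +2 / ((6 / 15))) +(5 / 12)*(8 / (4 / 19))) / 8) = 581009/48000 = 12.10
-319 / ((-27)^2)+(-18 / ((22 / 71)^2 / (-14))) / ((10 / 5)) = 231440809/176418 = 1311.89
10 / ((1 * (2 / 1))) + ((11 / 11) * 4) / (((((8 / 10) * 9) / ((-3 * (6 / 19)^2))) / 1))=1745/361 = 4.83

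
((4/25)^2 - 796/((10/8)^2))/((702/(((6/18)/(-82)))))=2948/999375 = 0.00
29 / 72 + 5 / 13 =737/936 = 0.79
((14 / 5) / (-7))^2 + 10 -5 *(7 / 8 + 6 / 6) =157/200 = 0.78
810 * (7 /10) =567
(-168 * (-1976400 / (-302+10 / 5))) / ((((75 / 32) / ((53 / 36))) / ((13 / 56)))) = -4034784/25 = -161391.36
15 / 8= 1.88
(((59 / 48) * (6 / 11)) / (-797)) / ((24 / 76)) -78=-32824769/420816 = -78.00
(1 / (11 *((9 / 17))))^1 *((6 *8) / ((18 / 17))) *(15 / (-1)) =-11560/99 = -116.77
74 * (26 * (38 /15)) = 73112/15 = 4874.13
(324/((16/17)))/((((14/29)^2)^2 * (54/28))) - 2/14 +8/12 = 108231241/32928 = 3286.91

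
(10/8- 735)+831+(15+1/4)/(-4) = 1495/16 = 93.44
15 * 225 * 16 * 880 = 47520000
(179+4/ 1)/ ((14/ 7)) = 183/2 = 91.50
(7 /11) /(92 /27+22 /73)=13797/80410 = 0.17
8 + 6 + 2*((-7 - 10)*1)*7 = -224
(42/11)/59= 42/649 = 0.06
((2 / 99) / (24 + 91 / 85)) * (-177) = -10030/70323 = -0.14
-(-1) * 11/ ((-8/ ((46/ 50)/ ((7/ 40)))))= -253/35 = -7.23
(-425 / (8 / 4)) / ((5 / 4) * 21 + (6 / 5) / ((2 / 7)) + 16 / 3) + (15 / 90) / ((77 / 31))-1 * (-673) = 667.13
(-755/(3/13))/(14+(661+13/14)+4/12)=-137410/28403 = -4.84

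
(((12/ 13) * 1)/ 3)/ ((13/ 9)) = 36/169 = 0.21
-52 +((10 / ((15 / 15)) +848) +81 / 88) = 71009/88 = 806.92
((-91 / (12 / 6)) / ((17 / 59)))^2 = 28826161/1156 = 24936.13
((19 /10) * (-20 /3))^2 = 160.44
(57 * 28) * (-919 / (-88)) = 366681/22 = 16667.32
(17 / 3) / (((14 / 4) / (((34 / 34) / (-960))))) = -17/10080 = 0.00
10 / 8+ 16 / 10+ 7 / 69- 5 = -2827/1380 = -2.05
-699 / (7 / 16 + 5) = -3728/29 = -128.55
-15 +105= 90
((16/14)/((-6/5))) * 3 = -20/7 = -2.86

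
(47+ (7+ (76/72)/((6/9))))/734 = 667/8808 = 0.08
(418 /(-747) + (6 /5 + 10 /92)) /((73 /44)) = 2831554/6271065 = 0.45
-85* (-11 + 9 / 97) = 89930/97 = 927.11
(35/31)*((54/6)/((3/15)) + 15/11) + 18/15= 91296/1705 = 53.55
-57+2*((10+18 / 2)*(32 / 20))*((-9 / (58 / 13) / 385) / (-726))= -385022061/6754825 = -57.00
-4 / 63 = -0.06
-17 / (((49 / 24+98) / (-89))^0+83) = -17/84 = -0.20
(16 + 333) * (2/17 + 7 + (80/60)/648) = 20529227/8262 = 2484.78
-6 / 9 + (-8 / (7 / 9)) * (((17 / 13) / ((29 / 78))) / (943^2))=-361057126/541552641 = -0.67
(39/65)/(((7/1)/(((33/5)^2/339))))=1089/98875 = 0.01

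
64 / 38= 32/19 = 1.68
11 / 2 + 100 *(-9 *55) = -98989/2 = -49494.50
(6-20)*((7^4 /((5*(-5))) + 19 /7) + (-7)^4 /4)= -354847/50 = -7096.94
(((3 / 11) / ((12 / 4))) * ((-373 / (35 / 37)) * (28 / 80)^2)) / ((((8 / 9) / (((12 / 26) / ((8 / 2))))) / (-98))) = 127811061/2288000 = 55.86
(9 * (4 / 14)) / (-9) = -2/7 = -0.29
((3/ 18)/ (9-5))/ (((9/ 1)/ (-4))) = -1/54 = -0.02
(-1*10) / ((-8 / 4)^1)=5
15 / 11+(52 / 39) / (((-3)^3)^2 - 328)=18089/13233 = 1.37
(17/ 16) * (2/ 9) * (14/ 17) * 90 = 35/2 = 17.50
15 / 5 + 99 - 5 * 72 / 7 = 354/7 = 50.57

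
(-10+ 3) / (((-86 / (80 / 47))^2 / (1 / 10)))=-1120/4084441 = 0.00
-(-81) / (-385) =-81/385 = -0.21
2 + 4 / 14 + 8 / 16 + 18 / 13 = 759/182 = 4.17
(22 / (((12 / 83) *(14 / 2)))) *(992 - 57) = 853655/42 = 20325.12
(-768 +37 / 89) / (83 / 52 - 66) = 3552380/298061 = 11.92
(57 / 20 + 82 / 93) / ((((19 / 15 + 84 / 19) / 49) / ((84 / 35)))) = 19386213/251255 = 77.16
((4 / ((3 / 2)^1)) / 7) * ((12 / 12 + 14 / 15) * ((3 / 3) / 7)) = 232/2205 = 0.11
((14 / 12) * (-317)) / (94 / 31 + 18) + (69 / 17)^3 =947166851/19219656 = 49.28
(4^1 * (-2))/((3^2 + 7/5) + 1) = -40/57 = -0.70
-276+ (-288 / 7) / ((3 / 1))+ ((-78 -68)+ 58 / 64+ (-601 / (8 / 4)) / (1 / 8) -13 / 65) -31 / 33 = -104964457/36960 = -2839.95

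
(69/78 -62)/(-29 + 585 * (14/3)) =-1589/70226 = -0.02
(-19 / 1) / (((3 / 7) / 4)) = -532/3 = -177.33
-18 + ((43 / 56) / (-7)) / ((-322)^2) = -18.00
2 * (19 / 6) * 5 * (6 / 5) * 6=228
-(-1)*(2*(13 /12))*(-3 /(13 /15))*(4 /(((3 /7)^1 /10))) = -700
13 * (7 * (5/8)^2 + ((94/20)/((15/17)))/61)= 10740509/292800 = 36.68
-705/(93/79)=-18565/31 = -598.87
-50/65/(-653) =10/8489 = 0.00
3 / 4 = 0.75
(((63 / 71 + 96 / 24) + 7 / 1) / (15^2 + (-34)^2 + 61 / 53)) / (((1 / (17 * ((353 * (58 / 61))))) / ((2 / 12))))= 134218366/16410159 = 8.18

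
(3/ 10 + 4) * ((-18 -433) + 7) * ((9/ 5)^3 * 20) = -27836136/125 = -222689.09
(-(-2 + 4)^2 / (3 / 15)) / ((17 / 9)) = -180/17 = -10.59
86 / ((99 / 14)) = 12.16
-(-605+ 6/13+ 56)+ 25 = 7456/13 = 573.54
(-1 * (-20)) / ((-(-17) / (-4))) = -80/17 = -4.71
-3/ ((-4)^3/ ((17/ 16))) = 51/1024 = 0.05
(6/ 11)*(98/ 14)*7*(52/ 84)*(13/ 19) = 2366/209 = 11.32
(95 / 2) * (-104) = -4940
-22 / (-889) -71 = -70.98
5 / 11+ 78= 863/11 = 78.45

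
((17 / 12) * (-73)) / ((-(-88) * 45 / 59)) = -1.54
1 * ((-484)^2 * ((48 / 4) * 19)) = 53410368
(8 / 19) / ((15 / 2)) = 16/285 = 0.06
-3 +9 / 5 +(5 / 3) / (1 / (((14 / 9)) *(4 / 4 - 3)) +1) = 1.26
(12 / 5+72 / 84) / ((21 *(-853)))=-38/208985 = 0.00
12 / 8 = 1.50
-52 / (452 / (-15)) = 195/113 = 1.73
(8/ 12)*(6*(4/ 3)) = 16/3 = 5.33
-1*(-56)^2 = -3136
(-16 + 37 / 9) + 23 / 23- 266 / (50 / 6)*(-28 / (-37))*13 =-2704898/8325 = -324.91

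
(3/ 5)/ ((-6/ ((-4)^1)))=2/5 = 0.40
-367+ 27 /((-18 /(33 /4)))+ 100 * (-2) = -4635/8 = -579.38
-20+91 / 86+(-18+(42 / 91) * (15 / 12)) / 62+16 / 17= -21542645/1178372 = -18.28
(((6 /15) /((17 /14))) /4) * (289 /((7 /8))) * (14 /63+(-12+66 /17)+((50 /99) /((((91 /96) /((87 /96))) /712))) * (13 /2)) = 209865472/3465 = 60567.24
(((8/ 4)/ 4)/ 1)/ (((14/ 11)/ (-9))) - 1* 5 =-239/28 = -8.54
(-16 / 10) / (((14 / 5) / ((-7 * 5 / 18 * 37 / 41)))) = 370/369 = 1.00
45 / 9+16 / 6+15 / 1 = 68/3 = 22.67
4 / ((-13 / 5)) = -20/13 = -1.54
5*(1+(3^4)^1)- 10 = 400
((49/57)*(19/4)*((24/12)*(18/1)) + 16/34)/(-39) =-3.78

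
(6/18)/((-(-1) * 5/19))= 19/15 = 1.27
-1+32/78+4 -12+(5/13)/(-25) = -1678/195 = -8.61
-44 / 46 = -22/23 = -0.96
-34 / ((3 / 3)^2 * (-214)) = 17/107 = 0.16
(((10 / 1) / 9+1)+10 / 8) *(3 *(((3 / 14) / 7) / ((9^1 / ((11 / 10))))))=1331/35280 = 0.04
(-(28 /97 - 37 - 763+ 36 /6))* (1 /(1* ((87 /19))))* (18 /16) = 2194215/11252 = 195.01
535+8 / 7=3753/7 = 536.14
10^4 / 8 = 1250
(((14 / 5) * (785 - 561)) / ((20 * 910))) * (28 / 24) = 196/4875 = 0.04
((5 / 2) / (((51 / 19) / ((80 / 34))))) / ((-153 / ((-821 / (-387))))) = -1559900/51335937 = -0.03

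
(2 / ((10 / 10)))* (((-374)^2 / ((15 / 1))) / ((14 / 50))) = 66607.62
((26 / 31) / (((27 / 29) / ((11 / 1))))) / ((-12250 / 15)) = -4147/341775 = -0.01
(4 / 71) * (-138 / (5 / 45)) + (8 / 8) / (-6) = -29879/426 = -70.14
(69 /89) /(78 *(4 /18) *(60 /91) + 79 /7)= 161/4717 = 0.03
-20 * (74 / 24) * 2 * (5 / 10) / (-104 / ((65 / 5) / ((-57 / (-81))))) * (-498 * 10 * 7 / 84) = -690975/152 = -4545.89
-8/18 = -4/9 = -0.44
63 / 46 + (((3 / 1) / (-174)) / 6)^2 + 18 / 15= 35786347/13926960 = 2.57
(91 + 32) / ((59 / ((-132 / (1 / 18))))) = -292248/59 = -4953.36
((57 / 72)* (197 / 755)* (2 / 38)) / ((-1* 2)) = -197/36240 = -0.01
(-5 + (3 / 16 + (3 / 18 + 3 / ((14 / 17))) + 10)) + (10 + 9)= 9407/336 = 28.00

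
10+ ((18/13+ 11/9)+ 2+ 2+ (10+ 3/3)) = 3230/117 = 27.61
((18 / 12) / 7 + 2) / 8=31/112 = 0.28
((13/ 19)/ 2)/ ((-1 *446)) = -13/16948 = 0.00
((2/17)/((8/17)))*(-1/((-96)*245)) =1/94080 = 0.00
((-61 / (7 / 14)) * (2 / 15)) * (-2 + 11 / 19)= 2196/95 = 23.12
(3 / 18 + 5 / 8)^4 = 0.39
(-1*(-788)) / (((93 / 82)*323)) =64616/30039 = 2.15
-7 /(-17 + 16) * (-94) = -658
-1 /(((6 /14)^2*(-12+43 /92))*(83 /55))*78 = 6446440/264189 = 24.40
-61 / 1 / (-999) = 61/999 = 0.06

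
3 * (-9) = -27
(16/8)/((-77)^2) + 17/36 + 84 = 84.47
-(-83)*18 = 1494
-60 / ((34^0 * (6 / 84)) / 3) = -2520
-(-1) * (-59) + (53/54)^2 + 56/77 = -1838257/32076 = -57.31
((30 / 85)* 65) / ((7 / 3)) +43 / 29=39047/3451 = 11.31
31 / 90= 0.34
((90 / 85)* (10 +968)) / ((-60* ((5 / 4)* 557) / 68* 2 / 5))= -11736/2785 = -4.21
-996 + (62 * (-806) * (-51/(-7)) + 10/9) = -22999826/63 = -365076.60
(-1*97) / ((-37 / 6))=582/37 = 15.73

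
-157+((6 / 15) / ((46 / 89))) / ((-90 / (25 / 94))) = -157.00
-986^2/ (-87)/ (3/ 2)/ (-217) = -67048/1953 = -34.33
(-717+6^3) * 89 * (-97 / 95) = 4325133/95 = 45527.72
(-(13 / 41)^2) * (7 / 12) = -1183/20172 = -0.06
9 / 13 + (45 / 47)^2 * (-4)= -2.97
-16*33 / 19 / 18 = -88/57 = -1.54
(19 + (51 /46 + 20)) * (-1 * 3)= -5535/46 = -120.33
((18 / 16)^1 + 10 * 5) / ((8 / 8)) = 409/8 = 51.12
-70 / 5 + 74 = 60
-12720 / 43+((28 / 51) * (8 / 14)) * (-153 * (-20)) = 28560/43 = 664.19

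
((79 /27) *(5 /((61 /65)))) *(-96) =-821600/549 = -1496.54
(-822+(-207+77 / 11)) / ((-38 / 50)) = 25550/19 = 1344.74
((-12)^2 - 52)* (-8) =-736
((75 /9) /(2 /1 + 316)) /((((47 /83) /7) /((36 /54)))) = 14525/67257 = 0.22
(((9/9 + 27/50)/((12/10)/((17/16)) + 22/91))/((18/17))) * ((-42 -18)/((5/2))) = -2025023/79545 = -25.46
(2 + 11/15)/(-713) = -41/10695 = 0.00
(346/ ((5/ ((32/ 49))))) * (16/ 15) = 177152/3675 = 48.20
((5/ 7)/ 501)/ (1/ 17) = 85/3507 = 0.02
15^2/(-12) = -75/4 = -18.75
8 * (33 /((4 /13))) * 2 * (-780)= -1338480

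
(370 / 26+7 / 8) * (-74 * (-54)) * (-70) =-54930015/13 = -4225385.77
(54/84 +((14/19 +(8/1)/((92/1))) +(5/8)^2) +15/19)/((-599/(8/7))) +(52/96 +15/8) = 742375933/307833288 = 2.41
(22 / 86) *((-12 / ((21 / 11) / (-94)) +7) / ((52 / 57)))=2623995/15652 = 167.65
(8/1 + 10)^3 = 5832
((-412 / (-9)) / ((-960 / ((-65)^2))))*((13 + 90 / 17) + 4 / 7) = -195393575/51408 = -3800.84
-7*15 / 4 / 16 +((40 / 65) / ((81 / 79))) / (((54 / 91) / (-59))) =-61.32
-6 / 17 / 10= -0.04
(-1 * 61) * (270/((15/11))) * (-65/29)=785070/29 = 27071.38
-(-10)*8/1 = 80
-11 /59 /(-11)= 1/59 = 0.02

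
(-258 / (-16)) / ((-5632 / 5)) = -645/45056 = -0.01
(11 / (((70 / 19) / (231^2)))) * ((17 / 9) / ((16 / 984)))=370155093/20 = 18507754.65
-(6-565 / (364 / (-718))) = -203927/182 = -1120.48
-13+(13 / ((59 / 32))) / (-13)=-799/59 = -13.54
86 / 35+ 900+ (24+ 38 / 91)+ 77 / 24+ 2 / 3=3387929/3640 = 930.75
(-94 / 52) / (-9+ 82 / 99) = 0.22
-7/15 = -0.47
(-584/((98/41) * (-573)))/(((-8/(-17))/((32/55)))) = 814096/1544235 = 0.53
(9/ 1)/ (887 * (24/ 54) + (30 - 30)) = 81/3548 = 0.02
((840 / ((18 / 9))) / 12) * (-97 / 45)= -679/9 = -75.44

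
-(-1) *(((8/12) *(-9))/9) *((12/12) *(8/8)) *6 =-4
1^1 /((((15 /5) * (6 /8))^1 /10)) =40/9 = 4.44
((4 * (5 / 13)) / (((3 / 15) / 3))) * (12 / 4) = 900/13 = 69.23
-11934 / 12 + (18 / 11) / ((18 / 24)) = -21831/22 = -992.32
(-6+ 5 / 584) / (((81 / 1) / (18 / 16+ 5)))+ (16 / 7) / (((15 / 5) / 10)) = 7.17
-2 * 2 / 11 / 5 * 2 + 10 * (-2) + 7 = -723/55 = -13.15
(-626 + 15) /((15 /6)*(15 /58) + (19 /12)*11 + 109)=-106314/22109 = -4.81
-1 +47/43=4/43 = 0.09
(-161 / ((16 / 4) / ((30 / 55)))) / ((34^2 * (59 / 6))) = -1449/750244 = 0.00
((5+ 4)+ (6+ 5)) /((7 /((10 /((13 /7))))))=200/13 = 15.38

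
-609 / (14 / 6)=-261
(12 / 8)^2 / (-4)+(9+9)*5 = 1431/16 = 89.44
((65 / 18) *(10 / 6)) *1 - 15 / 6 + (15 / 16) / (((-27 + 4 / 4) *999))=1462225/415584 = 3.52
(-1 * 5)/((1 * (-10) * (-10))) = -1/20 = -0.05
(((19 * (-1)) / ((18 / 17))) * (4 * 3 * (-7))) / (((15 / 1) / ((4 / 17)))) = 1064/45 = 23.64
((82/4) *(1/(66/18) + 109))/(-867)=-24641/9537 = -2.58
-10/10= -1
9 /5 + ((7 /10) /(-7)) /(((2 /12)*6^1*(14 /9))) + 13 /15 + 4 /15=241/84 = 2.87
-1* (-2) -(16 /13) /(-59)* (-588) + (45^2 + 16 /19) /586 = -58146519/8539778 = -6.81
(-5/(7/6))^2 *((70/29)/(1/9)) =81000/203 = 399.01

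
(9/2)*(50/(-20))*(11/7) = -495/28 = -17.68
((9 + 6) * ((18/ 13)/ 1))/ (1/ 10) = 2700/13 = 207.69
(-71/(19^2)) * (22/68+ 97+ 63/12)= -495225/24548 = -20.17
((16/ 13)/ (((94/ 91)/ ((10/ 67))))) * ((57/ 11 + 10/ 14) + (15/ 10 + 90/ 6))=137960/34639 = 3.98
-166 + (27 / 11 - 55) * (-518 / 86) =150.49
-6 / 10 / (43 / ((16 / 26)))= -24/2795 = -0.01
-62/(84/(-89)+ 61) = -1.03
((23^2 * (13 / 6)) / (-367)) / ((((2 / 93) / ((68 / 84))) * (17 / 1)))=-213187/30828 = -6.92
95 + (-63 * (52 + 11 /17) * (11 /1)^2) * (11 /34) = -129746.58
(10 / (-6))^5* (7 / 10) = -4375/486 = -9.00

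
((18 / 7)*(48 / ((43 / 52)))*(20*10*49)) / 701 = 62899200/30143 = 2086.69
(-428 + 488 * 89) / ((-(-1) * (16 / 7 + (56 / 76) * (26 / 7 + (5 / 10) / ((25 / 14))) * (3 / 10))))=714941500/52679 = 13571.66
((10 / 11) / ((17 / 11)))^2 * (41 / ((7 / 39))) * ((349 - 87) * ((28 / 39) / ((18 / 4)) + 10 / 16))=295807825/18207 = 16246.93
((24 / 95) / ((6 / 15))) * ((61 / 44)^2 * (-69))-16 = -917383/9196 = -99.76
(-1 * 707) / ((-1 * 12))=707/12 = 58.92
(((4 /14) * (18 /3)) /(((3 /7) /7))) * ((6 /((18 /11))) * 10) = 3080/3 = 1026.67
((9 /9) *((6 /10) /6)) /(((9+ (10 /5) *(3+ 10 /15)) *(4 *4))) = 3/7840 = 0.00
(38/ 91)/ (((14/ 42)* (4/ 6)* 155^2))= 171/2186275 = 0.00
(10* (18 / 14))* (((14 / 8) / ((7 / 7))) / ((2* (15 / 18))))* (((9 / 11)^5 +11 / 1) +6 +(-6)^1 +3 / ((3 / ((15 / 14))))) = 757196235/4509428 = 167.91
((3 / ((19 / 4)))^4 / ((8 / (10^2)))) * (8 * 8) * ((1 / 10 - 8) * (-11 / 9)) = 160174080/130321 = 1229.07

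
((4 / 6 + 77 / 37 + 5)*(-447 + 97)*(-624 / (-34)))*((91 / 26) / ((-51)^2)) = -109564000/1636029 = -66.97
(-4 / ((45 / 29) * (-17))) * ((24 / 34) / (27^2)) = 464/3160215 = 0.00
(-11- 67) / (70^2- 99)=-0.02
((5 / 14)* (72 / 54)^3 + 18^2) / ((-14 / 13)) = -399074/1323 = -301.64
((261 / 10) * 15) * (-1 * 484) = -189486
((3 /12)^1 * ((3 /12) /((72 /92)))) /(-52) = -23/14976 = 0.00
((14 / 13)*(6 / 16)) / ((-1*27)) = -7/468 = -0.01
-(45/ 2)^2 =-2025/4 = -506.25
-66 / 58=-33/29 = -1.14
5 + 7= 12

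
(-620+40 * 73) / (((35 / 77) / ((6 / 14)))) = 15180/7 = 2168.57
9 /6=3/2 = 1.50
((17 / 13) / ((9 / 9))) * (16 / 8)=2.62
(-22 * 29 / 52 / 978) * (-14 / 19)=2233/241566 = 0.01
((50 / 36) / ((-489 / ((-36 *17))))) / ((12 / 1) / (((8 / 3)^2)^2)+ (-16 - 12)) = -870400/13901781 = -0.06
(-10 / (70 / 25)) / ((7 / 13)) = -325/49 = -6.63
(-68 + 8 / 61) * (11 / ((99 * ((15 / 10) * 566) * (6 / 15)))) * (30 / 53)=-11500/914939 = -0.01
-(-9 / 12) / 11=3/44 = 0.07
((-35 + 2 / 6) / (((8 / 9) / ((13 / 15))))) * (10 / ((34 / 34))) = -338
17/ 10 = 1.70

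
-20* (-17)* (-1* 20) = -6800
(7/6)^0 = 1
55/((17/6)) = 330/17 = 19.41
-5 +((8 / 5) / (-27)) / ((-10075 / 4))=-6800593/1360125 = -5.00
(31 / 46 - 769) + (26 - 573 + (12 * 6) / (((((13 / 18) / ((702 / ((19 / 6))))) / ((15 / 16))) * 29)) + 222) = -9603083/25346 = -378.88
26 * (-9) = -234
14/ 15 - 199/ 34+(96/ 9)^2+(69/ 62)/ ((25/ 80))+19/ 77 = 82293881/730422 = 112.67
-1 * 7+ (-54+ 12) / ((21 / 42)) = -91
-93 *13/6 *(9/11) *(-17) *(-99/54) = -20553/4 = -5138.25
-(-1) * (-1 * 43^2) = -1849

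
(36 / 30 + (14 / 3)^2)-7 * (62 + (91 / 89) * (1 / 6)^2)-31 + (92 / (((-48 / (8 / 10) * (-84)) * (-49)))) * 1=-442.22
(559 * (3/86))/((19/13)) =507/38 = 13.34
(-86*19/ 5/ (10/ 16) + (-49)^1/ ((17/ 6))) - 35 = -244449/425 = -575.17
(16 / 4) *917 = 3668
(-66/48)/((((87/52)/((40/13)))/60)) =-4400/29 = -151.72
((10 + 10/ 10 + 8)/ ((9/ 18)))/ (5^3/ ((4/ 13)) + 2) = 152/1633 = 0.09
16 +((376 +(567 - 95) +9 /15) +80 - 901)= 218/5 = 43.60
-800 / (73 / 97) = -77600/73 = -1063.01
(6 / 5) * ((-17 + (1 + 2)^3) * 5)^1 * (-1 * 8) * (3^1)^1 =-1440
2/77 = 0.03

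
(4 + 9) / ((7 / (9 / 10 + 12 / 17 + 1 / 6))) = 5876/1785 = 3.29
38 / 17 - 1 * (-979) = 16681/17 = 981.24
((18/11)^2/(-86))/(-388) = 81/1009382 = 0.00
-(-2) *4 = 8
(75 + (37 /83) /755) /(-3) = -4699912/187995 = -25.00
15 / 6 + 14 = 33/2 = 16.50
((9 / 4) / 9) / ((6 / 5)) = 5/24 = 0.21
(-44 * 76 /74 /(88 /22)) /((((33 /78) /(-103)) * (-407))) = -101764/15059 = -6.76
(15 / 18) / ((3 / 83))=415/18 = 23.06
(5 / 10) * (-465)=-465/2 = -232.50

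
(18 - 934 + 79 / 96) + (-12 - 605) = -147089/96 = -1532.18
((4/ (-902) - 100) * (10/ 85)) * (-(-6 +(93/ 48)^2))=-12966825/490688 = -26.43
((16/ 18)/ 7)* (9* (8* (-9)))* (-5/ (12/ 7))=240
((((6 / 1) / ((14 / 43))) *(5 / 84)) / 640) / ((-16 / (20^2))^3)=-671875/25088 = -26.78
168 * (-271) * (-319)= 14523432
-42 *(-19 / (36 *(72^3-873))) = 133/2234250 = 0.00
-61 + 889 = 828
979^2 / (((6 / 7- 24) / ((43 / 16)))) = -288490741/2592 = -111300.44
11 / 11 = 1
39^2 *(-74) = -112554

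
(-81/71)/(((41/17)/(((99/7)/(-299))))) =136323/6092723 = 0.02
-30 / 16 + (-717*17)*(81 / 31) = -7898937/248 = -31850.55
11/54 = 0.20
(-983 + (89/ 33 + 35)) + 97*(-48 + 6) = -5019.30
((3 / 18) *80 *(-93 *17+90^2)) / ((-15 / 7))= -121688/3 = -40562.67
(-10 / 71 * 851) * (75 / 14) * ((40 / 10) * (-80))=102120000/497 = 205472.84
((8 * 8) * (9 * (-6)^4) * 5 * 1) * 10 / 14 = 18662400/7 = 2666057.14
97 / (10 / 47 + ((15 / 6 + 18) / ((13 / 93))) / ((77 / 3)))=94094/5749 = 16.37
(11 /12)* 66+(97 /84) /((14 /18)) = 12149/196 = 61.98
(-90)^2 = 8100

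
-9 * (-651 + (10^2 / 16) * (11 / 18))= 46597/8 = 5824.62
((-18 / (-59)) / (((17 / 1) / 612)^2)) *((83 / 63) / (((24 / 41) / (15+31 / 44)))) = 63489771/4543 = 13975.30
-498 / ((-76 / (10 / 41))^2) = -6225/1213682 = -0.01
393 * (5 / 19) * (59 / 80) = 23187/304 = 76.27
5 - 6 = -1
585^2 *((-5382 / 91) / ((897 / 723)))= -114197850/7 = -16313978.57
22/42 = 11/21 = 0.52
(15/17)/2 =15/34 = 0.44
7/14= 0.50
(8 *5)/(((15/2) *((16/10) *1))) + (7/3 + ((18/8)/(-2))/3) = 127/24 = 5.29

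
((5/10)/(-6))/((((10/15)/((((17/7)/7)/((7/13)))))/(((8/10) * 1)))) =-221/3430 = -0.06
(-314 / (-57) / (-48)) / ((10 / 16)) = -157/855 = -0.18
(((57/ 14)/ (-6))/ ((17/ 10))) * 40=-1900/119 = -15.97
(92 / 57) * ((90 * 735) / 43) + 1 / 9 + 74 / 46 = 420211052/169119 = 2484.71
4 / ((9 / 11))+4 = 80/9 = 8.89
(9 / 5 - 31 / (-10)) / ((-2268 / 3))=-0.01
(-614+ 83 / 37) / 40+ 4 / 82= -185015/12136 = -15.25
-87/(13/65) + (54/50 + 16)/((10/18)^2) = -237288/625 = -379.66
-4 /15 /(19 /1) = -4/285 = -0.01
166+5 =171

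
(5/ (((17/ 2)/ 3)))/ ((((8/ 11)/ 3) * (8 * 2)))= 495/1088 = 0.45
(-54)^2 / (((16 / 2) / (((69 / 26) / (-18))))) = -53.74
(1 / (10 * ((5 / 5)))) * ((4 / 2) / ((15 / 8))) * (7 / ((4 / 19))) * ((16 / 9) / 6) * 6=6.31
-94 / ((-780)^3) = 47/237276000 = 0.00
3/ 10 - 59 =-587/10 = -58.70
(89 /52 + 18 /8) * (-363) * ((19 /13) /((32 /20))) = -3551955/2704 = -1313.59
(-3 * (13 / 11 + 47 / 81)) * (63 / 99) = -3.36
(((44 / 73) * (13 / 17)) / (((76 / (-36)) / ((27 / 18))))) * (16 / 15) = -0.35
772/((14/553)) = 30494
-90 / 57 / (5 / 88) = -528/19 = -27.79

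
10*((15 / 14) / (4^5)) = 75/7168 = 0.01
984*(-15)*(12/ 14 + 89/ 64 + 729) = -10793217.05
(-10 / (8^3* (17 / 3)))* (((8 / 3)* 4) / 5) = -1/136 = -0.01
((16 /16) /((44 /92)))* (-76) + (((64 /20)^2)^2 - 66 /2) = -598479/6875 = -87.05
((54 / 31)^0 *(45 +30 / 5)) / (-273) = -17/91 = -0.19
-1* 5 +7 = 2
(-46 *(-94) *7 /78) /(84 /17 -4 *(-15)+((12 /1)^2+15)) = 5474/3159 = 1.73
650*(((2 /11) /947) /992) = 325/2583416 = 0.00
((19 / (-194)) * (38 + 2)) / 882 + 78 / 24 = 555341/171108 = 3.25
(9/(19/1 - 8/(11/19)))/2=33/38 = 0.87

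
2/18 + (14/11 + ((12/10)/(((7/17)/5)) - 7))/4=6437/2772 = 2.32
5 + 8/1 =13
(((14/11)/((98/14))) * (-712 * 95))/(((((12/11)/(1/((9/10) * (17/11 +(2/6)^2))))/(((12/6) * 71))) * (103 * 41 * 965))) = -26413420/100249797 = -0.26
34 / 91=0.37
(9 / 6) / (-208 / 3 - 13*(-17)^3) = 9/382798 = 0.00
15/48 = 5/16 = 0.31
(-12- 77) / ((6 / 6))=-89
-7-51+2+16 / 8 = -54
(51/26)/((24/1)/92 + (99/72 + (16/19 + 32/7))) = 624036/2242669 = 0.28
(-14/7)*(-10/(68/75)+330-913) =20197/17 = 1188.06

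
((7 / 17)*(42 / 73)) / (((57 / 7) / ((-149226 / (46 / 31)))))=-4912446/1679 = -2925.82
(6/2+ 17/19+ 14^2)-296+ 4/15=-27314/285 = -95.84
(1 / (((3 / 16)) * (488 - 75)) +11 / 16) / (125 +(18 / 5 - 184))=-69425/5491248 = -0.01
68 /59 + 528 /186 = 7300/1829 = 3.99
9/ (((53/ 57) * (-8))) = -1.21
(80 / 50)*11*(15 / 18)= 44/3 = 14.67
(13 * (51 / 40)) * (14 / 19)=4641/380 = 12.21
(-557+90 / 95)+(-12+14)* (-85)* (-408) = 68803.95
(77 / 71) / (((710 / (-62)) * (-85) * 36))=2387/77127300 = 0.00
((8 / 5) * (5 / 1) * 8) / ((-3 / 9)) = -192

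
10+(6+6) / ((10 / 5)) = 16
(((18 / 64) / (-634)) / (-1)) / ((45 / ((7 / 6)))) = 7/608640 = 0.00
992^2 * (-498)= -490063872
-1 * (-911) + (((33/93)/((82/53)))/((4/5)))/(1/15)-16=9144085/10168 = 899.30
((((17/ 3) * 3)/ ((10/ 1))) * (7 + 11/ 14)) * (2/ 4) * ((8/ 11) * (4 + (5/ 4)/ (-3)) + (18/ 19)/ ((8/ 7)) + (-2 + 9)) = 48494863/702240 = 69.06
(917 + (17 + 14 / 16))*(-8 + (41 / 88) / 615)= -26323587/3520 = -7478.29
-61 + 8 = -53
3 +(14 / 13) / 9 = 365/117 = 3.12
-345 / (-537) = 115/179 = 0.64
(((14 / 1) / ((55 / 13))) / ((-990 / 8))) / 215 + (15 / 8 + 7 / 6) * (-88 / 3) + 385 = 295.78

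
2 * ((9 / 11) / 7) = 18/77 = 0.23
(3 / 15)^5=1/3125 = 0.00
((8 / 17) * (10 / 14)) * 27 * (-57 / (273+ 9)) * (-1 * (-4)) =-41040/5593 = -7.34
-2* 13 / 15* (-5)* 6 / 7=52/7 = 7.43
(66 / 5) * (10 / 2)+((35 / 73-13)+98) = 11058/73 = 151.48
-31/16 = -1.94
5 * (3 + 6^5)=38895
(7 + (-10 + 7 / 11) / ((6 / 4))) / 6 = 25/198 = 0.13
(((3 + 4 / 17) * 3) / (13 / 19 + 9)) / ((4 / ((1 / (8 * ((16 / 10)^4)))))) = 1959375/409993216 = 0.00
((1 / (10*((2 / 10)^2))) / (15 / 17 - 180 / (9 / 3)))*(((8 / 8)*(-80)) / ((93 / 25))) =17000/18693 = 0.91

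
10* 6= 60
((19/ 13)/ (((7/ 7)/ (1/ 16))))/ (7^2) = 19/10192 = 0.00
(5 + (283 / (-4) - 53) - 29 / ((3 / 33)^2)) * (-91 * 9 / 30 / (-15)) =-1320501/200 = -6602.50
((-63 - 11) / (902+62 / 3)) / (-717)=37/330776 = 0.00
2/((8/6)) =3/2 = 1.50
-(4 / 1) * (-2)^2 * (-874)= 13984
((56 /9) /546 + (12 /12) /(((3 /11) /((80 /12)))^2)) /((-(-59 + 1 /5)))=1573030/154791 = 10.16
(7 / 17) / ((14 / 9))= 9/34 = 0.26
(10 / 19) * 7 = 70/19 = 3.68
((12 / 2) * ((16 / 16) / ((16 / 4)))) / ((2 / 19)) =57/4 = 14.25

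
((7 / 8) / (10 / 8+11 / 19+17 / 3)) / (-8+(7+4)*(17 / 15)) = 5985/229006 = 0.03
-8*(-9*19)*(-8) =-10944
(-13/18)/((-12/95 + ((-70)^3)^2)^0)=-13/18 = -0.72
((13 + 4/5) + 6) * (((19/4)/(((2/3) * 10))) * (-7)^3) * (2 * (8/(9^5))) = -71687/54675 = -1.31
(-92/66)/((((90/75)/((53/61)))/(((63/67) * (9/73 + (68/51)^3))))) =-209698475/88610247 = -2.37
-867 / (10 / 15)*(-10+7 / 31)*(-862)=-10957173.97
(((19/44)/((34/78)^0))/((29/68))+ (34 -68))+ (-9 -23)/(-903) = -9492061/288057 = -32.95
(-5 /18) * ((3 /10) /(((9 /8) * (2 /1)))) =-1/27 = -0.04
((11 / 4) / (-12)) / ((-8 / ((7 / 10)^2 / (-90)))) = -539/3456000 = 0.00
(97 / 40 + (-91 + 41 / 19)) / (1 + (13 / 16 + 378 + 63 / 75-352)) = -656770/217759 = -3.02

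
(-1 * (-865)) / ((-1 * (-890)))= 173/178 = 0.97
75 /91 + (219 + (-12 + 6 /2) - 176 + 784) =74513/91 = 818.82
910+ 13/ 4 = 3653/4 = 913.25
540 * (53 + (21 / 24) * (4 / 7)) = 28890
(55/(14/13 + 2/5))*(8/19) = 3575/228 = 15.68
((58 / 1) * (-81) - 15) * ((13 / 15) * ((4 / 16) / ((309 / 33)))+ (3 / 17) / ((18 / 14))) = -26472921/35020 = -755.94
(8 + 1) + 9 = 18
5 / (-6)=-5/6 = -0.83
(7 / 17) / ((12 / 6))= 7/34 = 0.21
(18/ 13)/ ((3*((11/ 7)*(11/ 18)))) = 756/1573 = 0.48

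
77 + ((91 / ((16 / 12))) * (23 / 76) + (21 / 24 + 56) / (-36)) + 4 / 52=6839845/71136 = 96.15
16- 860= -844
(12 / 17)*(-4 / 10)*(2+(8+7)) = -24/5 = -4.80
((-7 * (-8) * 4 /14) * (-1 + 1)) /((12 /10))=0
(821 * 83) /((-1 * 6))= -68143/6 = -11357.17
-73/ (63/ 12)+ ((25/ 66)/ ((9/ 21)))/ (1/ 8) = -6.83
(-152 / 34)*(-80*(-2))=-715.29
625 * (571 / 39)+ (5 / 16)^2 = 91360975/9984 = 9150.74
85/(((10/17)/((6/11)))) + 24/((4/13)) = 1725/11 = 156.82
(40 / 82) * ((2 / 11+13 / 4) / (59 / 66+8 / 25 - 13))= -0.14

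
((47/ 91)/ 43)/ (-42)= -47/164346 = 0.00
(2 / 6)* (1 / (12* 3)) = 1/108 = 0.01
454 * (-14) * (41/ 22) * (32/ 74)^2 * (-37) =81956.48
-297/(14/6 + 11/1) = -891/40 = -22.28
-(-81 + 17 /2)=145/2 = 72.50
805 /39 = 20.64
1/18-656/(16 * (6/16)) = -109.28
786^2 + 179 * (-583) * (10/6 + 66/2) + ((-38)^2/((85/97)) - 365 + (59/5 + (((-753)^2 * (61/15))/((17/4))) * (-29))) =-280988438/15 = -18732562.53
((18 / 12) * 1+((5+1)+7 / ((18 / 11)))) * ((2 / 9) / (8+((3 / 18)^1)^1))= 424/1323 = 0.32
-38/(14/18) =-48.86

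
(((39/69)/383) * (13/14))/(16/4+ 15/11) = 1859/7276234 = 0.00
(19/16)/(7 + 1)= 19/128 = 0.15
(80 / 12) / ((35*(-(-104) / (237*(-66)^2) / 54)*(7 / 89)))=826929972/637 = 1298163.22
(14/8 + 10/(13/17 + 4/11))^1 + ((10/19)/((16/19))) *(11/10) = 38149/3376 = 11.30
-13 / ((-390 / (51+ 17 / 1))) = 34/15 = 2.27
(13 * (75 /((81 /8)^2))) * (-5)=-104000/2187 = -47.55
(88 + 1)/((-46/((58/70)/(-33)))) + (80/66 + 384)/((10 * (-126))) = -122959/478170 = -0.26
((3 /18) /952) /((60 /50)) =5/34272 = 0.00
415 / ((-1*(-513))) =415/513 = 0.81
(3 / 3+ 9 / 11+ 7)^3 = 912673/1331 = 685.70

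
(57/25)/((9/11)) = 209/75 = 2.79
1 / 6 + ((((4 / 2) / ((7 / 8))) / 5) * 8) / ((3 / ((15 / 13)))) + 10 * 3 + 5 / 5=17785/546 = 32.57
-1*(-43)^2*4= -7396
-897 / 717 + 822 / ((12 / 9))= 294089/478 = 615.25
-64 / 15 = -4.27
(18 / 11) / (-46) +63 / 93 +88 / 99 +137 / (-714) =22492427/16799706 = 1.34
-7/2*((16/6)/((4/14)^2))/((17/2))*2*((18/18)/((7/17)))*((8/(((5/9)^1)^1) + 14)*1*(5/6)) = -13916/9 = -1546.22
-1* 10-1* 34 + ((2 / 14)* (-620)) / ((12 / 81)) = -4493/7 = -641.86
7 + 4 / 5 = 39/5 = 7.80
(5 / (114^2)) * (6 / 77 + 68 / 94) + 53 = 53.00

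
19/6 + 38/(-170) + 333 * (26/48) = 373969/2040 = 183.32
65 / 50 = 13/10 = 1.30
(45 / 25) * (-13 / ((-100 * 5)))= 117/2500 = 0.05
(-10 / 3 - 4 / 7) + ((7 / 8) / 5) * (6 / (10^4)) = -16399559/4200000 = -3.90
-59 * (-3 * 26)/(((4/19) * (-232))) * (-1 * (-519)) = -22690161/464 = -48901.21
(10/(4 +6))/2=1/2 = 0.50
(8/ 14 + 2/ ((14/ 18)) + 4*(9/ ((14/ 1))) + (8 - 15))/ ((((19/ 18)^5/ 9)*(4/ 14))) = -76527504/2476099 = -30.91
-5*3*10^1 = -150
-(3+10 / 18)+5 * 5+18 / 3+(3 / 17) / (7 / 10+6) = 281603/10251 = 27.47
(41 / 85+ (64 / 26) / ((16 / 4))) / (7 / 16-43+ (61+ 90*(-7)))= -19408/10812425 = 0.00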